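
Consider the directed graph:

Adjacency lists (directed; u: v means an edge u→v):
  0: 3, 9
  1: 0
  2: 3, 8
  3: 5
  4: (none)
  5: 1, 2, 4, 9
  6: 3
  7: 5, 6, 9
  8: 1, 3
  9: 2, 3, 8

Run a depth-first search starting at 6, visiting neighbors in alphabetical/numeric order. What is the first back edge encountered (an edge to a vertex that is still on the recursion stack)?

0→3

DFS from 6 (visiting neighbors in alphabetical/numeric order); mark gray on enter, black on exit:
6 gray
  3 gray
    5 gray
      1 gray
        0 gray
          0→3: 3 is gray → back edge
First back edge: 0 → 3.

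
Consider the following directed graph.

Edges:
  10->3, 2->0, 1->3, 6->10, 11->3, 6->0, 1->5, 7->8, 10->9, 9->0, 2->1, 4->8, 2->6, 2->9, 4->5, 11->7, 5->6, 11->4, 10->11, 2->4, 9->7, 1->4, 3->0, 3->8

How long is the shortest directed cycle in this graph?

For each vertex v, BFS finds the shortest path from v back to v.
The shortest such closed walk is 6 → 10 → 11 → 4 → 5 → 6, length 5.

5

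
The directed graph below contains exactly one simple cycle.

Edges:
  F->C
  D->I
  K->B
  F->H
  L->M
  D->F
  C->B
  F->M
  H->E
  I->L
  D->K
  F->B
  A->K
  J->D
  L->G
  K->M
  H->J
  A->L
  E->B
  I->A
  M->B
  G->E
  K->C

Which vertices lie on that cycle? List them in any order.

DFS with gray/black marking from D:
D gray
  K gray
    C gray
      B gray
      B black
    C black
    K→B: B black — skip
    M gray
      M→B: B black — skip
    M black
  K black
  I gray
    L gray
      G gray
        E gray
          E→B: B black — skip
        E black
      G black
      L→M: M black — skip
    L black
    A gray
      A→K: K black — skip
      A→L: L black — skip
    A black
  I black
  F gray
    F→B: B black — skip
    F→C: C black — skip
    H gray
      H→E: E black — skip
      J gray
        J→D: D is gray → back edge
Back edge closes the cycle D → F → H → J → D; its vertices are {D, F, H, J}.

D, F, H, J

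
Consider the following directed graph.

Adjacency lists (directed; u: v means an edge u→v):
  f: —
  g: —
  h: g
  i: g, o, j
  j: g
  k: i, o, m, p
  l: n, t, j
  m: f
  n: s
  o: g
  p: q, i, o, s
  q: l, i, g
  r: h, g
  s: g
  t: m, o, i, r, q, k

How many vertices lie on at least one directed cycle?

A vertex is on a directed cycle iff it belongs to a strongly connected component of size ≥ 2 (or has a self-loop).
The vertices on cycles are {k, l, p, q, t} — 5 in total.

5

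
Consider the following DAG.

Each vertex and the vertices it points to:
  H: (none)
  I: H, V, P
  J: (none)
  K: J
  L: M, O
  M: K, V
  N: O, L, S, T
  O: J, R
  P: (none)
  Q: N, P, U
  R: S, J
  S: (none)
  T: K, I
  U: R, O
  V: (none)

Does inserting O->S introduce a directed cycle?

No

Adding O→S creates a cycle iff S can already reach O.
Explore from S: no path reaches O. The graph stays acyclic.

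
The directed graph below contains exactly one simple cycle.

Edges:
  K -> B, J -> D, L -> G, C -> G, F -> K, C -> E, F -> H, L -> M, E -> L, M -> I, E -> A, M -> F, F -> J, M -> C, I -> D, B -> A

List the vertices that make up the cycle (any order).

DFS with gray/black marking from M:
M gray
  C gray
    E gray
      L gray
        L→M: M is gray → back edge
Back edge closes the cycle M → C → E → L → M; its vertices are {C, E, L, M}.

C, E, L, M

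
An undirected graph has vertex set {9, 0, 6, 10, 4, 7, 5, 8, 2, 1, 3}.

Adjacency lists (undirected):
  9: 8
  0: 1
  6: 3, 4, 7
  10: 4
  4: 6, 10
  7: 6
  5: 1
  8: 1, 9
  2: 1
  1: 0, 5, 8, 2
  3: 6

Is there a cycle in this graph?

DFS, tracking each vertex's parent; an edge to a visited non-parent vertex closes a cycle.
Start from 1:
visit 1 (parent –)
  visit 0 (parent 1)
    0–1: parent, skip
  visit 5 (parent 1)
    5–1: parent, skip
  visit 8 (parent 1)
    8–1: parent, skip
    visit 9 (parent 8)
      9–8: parent, skip
  visit 2 (parent 1)
    2–1: parent, skip
visit 6 (parent –)
  visit 3 (parent 6)
    3–6: parent, skip
  visit 4 (parent 6)
    4–6: parent, skip
    visit 10 (parent 4)
      10–4: parent, skip
  visit 7 (parent 6)
    7–6: parent, skip
No non-parent visited neighbor found — the graph is a forest.

No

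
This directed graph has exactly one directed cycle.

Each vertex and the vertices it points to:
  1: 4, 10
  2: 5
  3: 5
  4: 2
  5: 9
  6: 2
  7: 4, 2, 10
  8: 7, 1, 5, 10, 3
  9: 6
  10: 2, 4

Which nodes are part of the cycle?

DFS with gray/black marking from 5:
5 gray
  9 gray
    6 gray
      2 gray
        2→5: 5 is gray → back edge
Back edge closes the cycle 5 → 9 → 6 → 2 → 5; its vertices are {2, 5, 6, 9}.

2, 5, 6, 9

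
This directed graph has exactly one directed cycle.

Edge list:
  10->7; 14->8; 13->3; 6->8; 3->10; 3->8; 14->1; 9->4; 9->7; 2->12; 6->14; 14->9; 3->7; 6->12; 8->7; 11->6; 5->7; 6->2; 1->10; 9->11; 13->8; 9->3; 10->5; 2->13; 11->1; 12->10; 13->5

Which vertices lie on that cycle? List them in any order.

DFS with gray/black marking from 6:
6 gray
  14 gray
    9 gray
      11 gray
        1 gray
          10 gray
            5 gray
              7 gray
              7 black
            5 black
            10→7: 7 black — skip
          10 black
        1 black
        11→6: 6 is gray → back edge
Back edge closes the cycle 6 → 14 → 9 → 11 → 6; its vertices are {6, 9, 11, 14}.

6, 9, 11, 14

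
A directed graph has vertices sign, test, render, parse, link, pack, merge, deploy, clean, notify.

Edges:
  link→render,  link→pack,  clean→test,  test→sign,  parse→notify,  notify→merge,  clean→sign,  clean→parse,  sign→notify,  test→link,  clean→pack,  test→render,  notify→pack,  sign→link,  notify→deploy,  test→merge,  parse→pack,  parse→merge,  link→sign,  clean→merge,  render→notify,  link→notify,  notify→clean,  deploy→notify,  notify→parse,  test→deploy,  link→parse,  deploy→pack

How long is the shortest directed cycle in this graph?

2

For each vertex v, BFS finds the shortest path from v back to v.
The shortest such closed walk is sign → link → sign, length 2.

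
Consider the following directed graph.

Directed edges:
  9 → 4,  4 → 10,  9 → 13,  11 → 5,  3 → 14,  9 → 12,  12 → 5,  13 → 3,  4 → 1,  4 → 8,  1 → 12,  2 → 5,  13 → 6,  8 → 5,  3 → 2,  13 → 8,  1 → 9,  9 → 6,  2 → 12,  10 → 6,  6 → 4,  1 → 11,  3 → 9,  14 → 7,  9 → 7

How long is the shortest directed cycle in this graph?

3

For each vertex v, BFS finds the shortest path from v back to v.
The shortest such closed walk is 9 → 4 → 1 → 9, length 3.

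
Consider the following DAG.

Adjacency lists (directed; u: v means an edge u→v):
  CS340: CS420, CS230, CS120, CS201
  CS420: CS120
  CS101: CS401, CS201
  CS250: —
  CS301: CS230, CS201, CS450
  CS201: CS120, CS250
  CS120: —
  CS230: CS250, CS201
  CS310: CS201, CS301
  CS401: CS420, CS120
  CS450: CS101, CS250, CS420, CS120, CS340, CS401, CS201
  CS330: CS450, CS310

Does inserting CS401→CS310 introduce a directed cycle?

Adding CS401→CS310 creates a cycle iff CS310 can already reach CS401.
Path from CS310: CS310 → CS301 → CS450 → CS401.
So CS310 → … → CS401 → CS310 is a cycle.

Yes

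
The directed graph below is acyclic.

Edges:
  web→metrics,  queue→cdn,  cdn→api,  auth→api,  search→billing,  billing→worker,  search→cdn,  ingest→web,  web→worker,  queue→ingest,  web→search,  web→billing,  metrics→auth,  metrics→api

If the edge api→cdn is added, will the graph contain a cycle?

Adding api→cdn creates a cycle iff cdn can already reach api.
Path from cdn: cdn → api.
So cdn → … → api → cdn is a cycle.

Yes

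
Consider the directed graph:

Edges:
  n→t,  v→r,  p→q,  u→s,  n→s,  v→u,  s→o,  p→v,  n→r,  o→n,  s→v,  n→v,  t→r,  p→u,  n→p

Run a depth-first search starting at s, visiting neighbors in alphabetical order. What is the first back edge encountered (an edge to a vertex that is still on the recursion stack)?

DFS from s (visiting neighbors in alphabetical order); mark gray on enter, black on exit:
s gray
  o gray
    n gray
      p gray
        q gray
        q black
        u gray
          u→s: s is gray → back edge
First back edge: u → s.

u->s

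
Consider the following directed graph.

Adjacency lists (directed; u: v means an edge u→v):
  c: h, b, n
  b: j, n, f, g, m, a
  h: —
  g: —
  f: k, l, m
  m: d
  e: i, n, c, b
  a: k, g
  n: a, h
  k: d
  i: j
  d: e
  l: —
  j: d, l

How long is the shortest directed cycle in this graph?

4

For each vertex v, BFS finds the shortest path from v back to v.
The shortest such closed walk is e → i → j → d → e, length 4.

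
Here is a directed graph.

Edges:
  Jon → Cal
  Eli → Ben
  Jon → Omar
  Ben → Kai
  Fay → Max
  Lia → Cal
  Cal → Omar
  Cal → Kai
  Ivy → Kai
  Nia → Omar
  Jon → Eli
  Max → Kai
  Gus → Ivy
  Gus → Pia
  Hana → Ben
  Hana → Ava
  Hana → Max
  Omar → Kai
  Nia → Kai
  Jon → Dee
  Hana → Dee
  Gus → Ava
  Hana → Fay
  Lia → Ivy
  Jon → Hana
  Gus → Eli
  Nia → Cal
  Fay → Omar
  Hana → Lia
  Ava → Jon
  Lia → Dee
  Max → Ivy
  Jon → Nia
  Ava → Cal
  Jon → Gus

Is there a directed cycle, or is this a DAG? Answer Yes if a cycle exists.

Yes

DFS with white/gray/black marking, starting from Omar:
Omar gray
  Kai gray
  Kai black
Omar black
Cal gray
  Cal→Kai: Kai black — skip
  Cal→Omar: Omar black — skip
Cal black
Jon gray
  Eli gray
    Ben gray
      Ben→Kai: Kai black — skip
    Ben black
  Eli black
  Nia gray
    Nia→Cal: Cal black — skip
    Nia→Omar: Omar black — skip
    Nia→Kai: Kai black — skip
  Nia black
  Hana gray
    Fay gray
      Fay→Omar: Omar black — skip
      Max gray
        Max→Kai: Kai black — skip
        Ivy gray
          Ivy→Kai: Kai black — skip
        Ivy black
      Max black
    Fay black
    Hana→Max: Max black — skip
    Lia gray
      Lia→Ivy: Ivy black — skip
      Dee gray
      Dee black
      Lia→Cal: Cal black — skip
    Lia black
    Ava gray
      Ava→Jon: Jon is gray → back edge
Back edge found, so a cycle exists: Jon → Hana → Ava → Jon.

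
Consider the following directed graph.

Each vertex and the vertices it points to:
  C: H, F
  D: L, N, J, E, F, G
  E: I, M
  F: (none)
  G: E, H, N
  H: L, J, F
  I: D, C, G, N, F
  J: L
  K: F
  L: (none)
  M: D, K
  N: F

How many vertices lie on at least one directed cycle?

5

A vertex is on a directed cycle iff it belongs to a strongly connected component of size ≥ 2 (or has a self-loop).
The vertices on cycles are {D, E, G, I, M} — 5 in total.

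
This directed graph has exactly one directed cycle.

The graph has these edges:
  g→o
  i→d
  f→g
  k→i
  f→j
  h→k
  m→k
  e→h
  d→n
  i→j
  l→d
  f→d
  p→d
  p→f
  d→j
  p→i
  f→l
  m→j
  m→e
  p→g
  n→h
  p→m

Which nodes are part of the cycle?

DFS with gray/black marking from i:
i gray
  d gray
    j gray
    j black
    n gray
      h gray
        k gray
          k→i: i is gray → back edge
Back edge closes the cycle i → d → n → h → k → i; its vertices are {d, h, i, k, n}.

d, h, i, k, n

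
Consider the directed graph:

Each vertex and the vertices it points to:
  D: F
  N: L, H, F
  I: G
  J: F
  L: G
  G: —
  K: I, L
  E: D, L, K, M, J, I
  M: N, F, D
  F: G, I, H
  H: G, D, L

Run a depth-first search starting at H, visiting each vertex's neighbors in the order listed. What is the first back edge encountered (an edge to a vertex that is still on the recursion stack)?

F→H

DFS from H (visiting each vertex's neighbors in the order listed); mark gray on enter, black on exit:
H gray
  G gray
  G black
  D gray
    F gray
      F→G: G black — skip
      I gray
        I→G: G black — skip
      I black
      F→H: H is gray → back edge
First back edge: F → H.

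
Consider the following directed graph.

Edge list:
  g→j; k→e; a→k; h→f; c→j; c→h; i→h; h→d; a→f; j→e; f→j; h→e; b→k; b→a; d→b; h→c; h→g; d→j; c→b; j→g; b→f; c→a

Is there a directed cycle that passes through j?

Yes

j is on a cycle iff j can reach itself via ≥1 edge.
j → g → j — yes.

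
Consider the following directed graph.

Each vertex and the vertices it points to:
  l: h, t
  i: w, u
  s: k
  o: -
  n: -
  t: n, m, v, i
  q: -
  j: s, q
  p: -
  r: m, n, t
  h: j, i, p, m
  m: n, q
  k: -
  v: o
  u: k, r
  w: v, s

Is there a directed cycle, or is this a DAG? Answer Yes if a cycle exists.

Yes

DFS with white/gray/black marking, starting from w:
w gray
  v gray
    o gray
    o black
  v black
  s gray
    k gray
    k black
  s black
w black
l gray
  h gray
    j gray
      j→s: s black — skip
      q gray
      q black
    j black
    i gray
      i→w: w black — skip
      u gray
        u→k: k black — skip
        r gray
          m gray
            n gray
            n black
            m→q: q black — skip
          m black
          r→n: n black — skip
          t gray
            t→n: n black — skip
            t→m: m black — skip
            t→v: v black — skip
            t→i: i is gray → back edge
Back edge found, so a cycle exists: i → u → r → t → i.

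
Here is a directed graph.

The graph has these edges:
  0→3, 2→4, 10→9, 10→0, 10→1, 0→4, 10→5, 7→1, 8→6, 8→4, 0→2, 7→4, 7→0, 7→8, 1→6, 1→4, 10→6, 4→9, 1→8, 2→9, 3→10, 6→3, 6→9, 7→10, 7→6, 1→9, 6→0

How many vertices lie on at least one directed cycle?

6

A vertex is on a directed cycle iff it belongs to a strongly connected component of size ≥ 2 (or has a self-loop).
The vertices on cycles are {0, 1, 3, 6, 8, 10} — 6 in total.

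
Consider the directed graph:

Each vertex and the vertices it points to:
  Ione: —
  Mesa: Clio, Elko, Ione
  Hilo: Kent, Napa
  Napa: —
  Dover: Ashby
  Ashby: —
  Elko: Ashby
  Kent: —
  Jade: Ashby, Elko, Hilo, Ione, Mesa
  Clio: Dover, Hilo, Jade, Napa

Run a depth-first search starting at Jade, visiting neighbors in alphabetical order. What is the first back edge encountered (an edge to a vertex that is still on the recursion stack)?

DFS from Jade (visiting neighbors in alphabetical order); mark gray on enter, black on exit:
Jade gray
  Ashby gray
  Ashby black
  Elko gray
    Elko→Ashby: Ashby black — skip
  Elko black
  Hilo gray
    Kent gray
    Kent black
    Napa gray
    Napa black
  Hilo black
  Ione gray
  Ione black
  Mesa gray
    Clio gray
      Dover gray
        Dover→Ashby: Ashby black — skip
      Dover black
      Clio→Hilo: Hilo black — skip
      Clio→Jade: Jade is gray → back edge
First back edge: Clio → Jade.

Clio→Jade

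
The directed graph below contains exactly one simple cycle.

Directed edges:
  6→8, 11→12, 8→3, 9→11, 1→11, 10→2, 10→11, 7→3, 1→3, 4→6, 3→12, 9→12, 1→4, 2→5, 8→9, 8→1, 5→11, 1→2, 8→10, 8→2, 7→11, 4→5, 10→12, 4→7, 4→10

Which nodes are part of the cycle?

1, 4, 6, 8

DFS with gray/black marking from 8:
8 gray
  1 gray
    2 gray
      5 gray
        11 gray
          12 gray
          12 black
        11 black
      5 black
    2 black
    1→11: 11 black — skip
    3 gray
      3→12: 12 black — skip
    3 black
    4 gray
      10 gray
        10→11: 11 black — skip
        10→12: 12 black — skip
        10→2: 2 black — skip
      10 black
      7 gray
        7→3: 3 black — skip
        7→11: 11 black — skip
      7 black
      6 gray
        6→8: 8 is gray → back edge
Back edge closes the cycle 8 → 1 → 4 → 6 → 8; its vertices are {1, 4, 6, 8}.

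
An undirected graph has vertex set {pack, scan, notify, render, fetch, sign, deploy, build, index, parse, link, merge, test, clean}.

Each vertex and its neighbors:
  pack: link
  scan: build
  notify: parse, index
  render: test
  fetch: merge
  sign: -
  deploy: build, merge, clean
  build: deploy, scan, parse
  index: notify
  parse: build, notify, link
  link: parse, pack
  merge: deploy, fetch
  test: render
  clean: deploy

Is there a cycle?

No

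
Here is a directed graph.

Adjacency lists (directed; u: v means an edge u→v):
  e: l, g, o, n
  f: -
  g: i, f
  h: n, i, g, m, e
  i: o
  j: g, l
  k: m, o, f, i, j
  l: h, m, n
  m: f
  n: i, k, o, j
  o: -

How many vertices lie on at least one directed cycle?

A vertex is on a directed cycle iff it belongs to a strongly connected component of size ≥ 2 (or has a self-loop).
The vertices on cycles are {e, h, j, k, l, n} — 6 in total.

6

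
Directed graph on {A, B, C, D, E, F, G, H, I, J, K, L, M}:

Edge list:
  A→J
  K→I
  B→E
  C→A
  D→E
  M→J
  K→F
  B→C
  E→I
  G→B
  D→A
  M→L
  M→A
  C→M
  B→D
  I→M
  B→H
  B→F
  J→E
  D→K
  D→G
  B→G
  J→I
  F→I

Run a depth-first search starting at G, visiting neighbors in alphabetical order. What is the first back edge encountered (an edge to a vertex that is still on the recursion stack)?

M→A

DFS from G (visiting neighbors in alphabetical order); mark gray on enter, black on exit:
G gray
  B gray
    C gray
      A gray
        J gray
          E gray
            I gray
              M gray
                M→A: A is gray → back edge
First back edge: M → A.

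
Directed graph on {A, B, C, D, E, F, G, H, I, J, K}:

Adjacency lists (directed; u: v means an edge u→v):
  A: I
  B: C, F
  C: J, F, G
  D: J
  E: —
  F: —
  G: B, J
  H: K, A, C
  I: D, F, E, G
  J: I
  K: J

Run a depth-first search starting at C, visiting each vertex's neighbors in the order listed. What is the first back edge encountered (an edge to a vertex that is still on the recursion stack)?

D->J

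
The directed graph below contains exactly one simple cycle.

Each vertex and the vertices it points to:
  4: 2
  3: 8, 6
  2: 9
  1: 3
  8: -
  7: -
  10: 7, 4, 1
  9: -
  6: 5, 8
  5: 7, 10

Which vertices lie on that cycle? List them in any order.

DFS with gray/black marking from 5:
5 gray
  7 gray
  7 black
  10 gray
    10→7: 7 black — skip
    4 gray
      2 gray
        9 gray
        9 black
      2 black
    4 black
    1 gray
      3 gray
        8 gray
        8 black
        6 gray
          6→5: 5 is gray → back edge
Back edge closes the cycle 5 → 10 → 1 → 3 → 6 → 5; its vertices are {1, 3, 5, 6, 10}.

1, 3, 5, 6, 10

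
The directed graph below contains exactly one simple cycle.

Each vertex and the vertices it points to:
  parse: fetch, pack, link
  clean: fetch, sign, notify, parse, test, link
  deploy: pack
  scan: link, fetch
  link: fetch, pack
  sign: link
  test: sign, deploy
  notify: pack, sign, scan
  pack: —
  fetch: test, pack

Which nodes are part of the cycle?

link, sign, test, fetch

DFS with gray/black marking from test:
test gray
  sign gray
    link gray
      fetch gray
        fetch→test: test is gray → back edge
Back edge closes the cycle test → sign → link → fetch → test; its vertices are {link, sign, test, fetch}.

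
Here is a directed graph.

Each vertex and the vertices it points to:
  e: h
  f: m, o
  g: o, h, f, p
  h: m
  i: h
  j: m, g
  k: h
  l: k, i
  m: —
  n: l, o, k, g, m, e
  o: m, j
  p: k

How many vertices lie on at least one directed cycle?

A vertex is on a directed cycle iff it belongs to a strongly connected component of size ≥ 2 (or has a self-loop).
The vertices on cycles are {f, g, j, o} — 4 in total.

4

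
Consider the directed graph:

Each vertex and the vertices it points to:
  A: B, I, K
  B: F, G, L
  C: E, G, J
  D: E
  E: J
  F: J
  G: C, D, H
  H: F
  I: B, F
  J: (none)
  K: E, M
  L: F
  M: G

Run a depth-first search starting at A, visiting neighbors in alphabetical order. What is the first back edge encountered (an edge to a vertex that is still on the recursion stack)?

C->G

DFS from A (visiting neighbors in alphabetical order); mark gray on enter, black on exit:
A gray
  B gray
    F gray
      J gray
      J black
    F black
    G gray
      C gray
        E gray
          E→J: J black — skip
        E black
        C→G: G is gray → back edge
First back edge: C → G.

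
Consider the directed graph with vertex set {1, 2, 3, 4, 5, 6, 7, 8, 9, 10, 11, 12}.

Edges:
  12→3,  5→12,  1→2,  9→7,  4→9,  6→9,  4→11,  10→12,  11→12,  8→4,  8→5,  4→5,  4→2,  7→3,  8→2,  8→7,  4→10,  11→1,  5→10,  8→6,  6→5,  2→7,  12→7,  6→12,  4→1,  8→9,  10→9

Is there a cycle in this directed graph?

DFS with white/gray/black marking, starting from 12:
12 gray
  3 gray
  3 black
  7 gray
    7→3: 3 black — skip
  7 black
12 black
1 gray
  2 gray
    2→7: 7 black — skip
  2 black
1 black
4 gray
  5 gray
    5→12: 12 black — skip
    10 gray
      10→12: 12 black — skip
      9 gray
        9→7: 7 black — skip
      9 black
    10 black
  5 black
  4→10: 10 black — skip
  4→9: 9 black — skip
  11 gray
    11→1: 1 black — skip
    11→12: 12 black — skip
  11 black
  4→2: 2 black — skip
  4→1: 1 black — skip
4 black
6 gray
  6→9: 9 black — skip
  6→12: 12 black — skip
  6→5: 5 black — skip
6 black
8 gray
  8→5: 5 black — skip
  8→6: 6 black — skip
  8→4: 4 black — skip
  8→9: 9 black — skip
  8→2: 2 black — skip
  8→7: 7 black — skip
8 black
Every edge goes to a white or black vertex — no back edge, so the graph is acyclic.

No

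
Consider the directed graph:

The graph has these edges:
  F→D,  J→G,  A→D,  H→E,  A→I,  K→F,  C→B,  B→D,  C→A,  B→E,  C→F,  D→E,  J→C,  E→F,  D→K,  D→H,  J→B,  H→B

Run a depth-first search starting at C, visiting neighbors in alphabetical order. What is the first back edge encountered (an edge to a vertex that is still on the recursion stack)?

F→D

DFS from C (visiting neighbors in alphabetical order); mark gray on enter, black on exit:
C gray
  A gray
    D gray
      E gray
        F gray
          F→D: D is gray → back edge
First back edge: F → D.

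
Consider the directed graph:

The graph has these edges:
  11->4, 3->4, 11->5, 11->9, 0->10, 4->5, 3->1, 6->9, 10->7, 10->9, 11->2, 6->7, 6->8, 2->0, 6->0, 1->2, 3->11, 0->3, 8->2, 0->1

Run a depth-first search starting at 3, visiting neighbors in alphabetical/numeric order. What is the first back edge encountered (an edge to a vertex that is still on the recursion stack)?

0->1

DFS from 3 (visiting neighbors in alphabetical/numeric order); mark gray on enter, black on exit:
3 gray
  1 gray
    2 gray
      0 gray
        0→1: 1 is gray → back edge
First back edge: 0 → 1.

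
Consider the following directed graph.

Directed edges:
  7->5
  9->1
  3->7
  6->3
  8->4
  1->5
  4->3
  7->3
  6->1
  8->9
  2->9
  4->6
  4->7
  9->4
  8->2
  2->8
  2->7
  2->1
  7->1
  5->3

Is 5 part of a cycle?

Yes

5 is on a cycle iff 5 can reach itself via ≥1 edge.
5 → 3 → 7 → 5 — yes.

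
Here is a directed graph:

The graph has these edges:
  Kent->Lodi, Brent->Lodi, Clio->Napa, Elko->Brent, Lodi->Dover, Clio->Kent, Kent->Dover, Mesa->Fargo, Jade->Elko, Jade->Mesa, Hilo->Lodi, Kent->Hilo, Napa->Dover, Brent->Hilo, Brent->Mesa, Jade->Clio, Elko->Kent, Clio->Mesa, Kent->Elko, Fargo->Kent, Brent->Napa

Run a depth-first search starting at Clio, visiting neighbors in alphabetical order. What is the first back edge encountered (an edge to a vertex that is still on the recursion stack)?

Fargo→Kent

DFS from Clio (visiting neighbors in alphabetical order); mark gray on enter, black on exit:
Clio gray
  Kent gray
    Dover gray
    Dover black
    Elko gray
      Brent gray
        Hilo gray
          Lodi gray
            Lodi→Dover: Dover black — skip
          Lodi black
        Hilo black
        Brent→Lodi: Lodi black — skip
        Mesa gray
          Fargo gray
            Fargo→Kent: Kent is gray → back edge
First back edge: Fargo → Kent.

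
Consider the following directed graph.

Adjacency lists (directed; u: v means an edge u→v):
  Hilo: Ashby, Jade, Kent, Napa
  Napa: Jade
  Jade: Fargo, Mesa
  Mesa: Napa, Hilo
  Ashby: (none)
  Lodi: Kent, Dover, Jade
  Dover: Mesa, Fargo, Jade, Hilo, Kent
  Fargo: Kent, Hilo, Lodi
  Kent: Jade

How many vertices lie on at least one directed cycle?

A vertex is on a directed cycle iff it belongs to a strongly connected component of size ≥ 2 (or has a self-loop).
The vertices on cycles are {Hilo, Jade, Kent, Lodi, Mesa, Napa, Dover, Fargo} — 8 in total.

8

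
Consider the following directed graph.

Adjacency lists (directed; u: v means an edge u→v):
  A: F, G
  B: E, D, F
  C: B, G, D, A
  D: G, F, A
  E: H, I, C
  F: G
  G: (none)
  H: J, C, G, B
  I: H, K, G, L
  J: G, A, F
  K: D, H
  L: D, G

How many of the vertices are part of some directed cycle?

6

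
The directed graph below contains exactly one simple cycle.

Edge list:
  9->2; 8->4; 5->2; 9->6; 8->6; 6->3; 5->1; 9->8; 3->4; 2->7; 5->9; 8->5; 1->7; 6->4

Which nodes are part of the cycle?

5, 8, 9

DFS with gray/black marking from 5:
5 gray
  9 gray
    8 gray
      4 gray
      4 black
      8→5: 5 is gray → back edge
Back edge closes the cycle 5 → 9 → 8 → 5; its vertices are {5, 8, 9}.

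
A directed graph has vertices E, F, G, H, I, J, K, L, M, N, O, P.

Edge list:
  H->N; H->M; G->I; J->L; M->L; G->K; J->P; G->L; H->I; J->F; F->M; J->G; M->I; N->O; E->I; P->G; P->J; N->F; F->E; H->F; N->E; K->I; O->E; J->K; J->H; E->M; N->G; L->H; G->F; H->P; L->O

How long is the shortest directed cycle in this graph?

For each vertex v, BFS finds the shortest path from v back to v.
The shortest such closed walk is J → P → J, length 2.

2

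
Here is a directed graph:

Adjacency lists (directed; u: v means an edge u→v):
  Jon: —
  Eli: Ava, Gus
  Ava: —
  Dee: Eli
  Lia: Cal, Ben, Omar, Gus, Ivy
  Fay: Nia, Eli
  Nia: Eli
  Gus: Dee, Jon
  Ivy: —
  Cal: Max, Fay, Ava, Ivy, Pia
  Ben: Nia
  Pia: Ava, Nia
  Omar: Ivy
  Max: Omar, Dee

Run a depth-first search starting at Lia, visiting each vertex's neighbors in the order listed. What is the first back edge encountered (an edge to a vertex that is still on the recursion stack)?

DFS from Lia (visiting each vertex's neighbors in the order listed); mark gray on enter, black on exit:
Lia gray
  Cal gray
    Max gray
      Omar gray
        Ivy gray
        Ivy black
      Omar black
      Dee gray
        Eli gray
          Ava gray
          Ava black
          Gus gray
            Gus→Dee: Dee is gray → back edge
First back edge: Gus → Dee.

Gus→Dee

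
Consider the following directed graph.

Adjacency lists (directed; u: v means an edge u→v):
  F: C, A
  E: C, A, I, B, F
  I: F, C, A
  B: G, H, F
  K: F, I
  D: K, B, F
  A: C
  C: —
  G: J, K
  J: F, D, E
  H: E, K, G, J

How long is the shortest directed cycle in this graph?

For each vertex v, BFS finds the shortest path from v back to v.
The shortest such closed walk is H → E → B → H, length 3.

3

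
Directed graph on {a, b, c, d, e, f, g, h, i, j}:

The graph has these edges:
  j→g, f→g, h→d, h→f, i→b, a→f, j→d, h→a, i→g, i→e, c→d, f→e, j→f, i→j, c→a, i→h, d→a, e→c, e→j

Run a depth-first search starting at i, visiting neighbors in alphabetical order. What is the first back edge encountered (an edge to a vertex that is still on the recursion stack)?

f→e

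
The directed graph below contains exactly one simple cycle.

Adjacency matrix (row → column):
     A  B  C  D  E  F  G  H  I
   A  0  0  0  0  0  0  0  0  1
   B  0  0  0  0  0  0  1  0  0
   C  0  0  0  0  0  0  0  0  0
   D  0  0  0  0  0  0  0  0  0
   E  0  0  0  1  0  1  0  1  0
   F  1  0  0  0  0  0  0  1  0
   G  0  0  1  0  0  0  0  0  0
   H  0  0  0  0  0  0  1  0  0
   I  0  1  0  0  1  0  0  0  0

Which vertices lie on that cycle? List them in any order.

DFS with gray/black marking from I:
I gray
  B gray
    G gray
      C gray
      C black
    G black
  B black
  E gray
    F gray
      H gray
        H→G: G black — skip
      H black
      A gray
        A→I: I is gray → back edge
Back edge closes the cycle I → E → F → A → I; its vertices are {A, E, F, I}.

A, E, F, I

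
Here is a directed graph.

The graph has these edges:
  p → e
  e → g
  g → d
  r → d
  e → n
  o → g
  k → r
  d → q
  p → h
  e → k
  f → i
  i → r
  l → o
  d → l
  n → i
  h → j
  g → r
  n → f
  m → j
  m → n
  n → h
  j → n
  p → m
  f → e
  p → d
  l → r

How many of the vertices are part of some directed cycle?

A vertex is on a directed cycle iff it belongs to a strongly connected component of size ≥ 2 (or has a self-loop).
The vertices on cycles are {d, e, f, g, h, j, l, n, o, r} — 10 in total.

10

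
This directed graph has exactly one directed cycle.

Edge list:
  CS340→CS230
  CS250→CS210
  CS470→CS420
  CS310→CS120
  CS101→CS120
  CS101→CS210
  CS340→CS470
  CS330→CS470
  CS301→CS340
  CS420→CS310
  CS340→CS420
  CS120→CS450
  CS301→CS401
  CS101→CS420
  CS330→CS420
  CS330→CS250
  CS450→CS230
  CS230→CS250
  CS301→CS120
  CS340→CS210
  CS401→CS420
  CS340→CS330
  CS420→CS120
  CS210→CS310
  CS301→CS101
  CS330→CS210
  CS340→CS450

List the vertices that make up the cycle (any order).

DFS with gray/black marking from CS450:
CS450 gray
  CS230 gray
    CS250 gray
      CS210 gray
        CS310 gray
          CS120 gray
            CS120→CS450: CS450 is gray → back edge
Back edge closes the cycle CS450 → CS230 → CS250 → CS210 → CS310 → CS120 → CS450; its vertices are {CS120, CS210, CS230, CS250, CS310, CS450}.

CS120, CS210, CS230, CS250, CS310, CS450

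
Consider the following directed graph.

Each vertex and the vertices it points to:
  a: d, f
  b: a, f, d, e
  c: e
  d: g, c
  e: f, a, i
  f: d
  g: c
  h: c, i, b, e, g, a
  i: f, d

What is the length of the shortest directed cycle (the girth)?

4

For each vertex v, BFS finds the shortest path from v back to v.
The shortest such closed walk is c → e → a → d → c, length 4.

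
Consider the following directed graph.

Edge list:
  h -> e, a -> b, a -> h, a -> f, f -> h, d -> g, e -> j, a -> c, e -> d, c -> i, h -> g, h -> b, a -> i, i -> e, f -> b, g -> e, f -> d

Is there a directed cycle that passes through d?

Yes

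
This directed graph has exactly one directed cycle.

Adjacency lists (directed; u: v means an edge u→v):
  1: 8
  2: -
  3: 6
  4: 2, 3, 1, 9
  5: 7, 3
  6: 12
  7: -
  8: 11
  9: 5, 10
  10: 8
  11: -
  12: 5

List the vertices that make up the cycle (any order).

DFS with gray/black marking from 3:
3 gray
  6 gray
    12 gray
      5 gray
        7 gray
        7 black
        5→3: 3 is gray → back edge
Back edge closes the cycle 3 → 6 → 12 → 5 → 3; its vertices are {3, 5, 6, 12}.

3, 5, 6, 12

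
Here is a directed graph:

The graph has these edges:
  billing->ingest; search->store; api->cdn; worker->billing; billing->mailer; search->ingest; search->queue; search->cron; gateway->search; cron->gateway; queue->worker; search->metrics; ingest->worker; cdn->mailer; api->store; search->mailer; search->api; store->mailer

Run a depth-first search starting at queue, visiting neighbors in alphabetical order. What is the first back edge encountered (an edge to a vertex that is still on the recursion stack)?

ingest->worker

DFS from queue (visiting neighbors in alphabetical order); mark gray on enter, black on exit:
queue gray
  worker gray
    billing gray
      ingest gray
        ingest→worker: worker is gray → back edge
First back edge: ingest → worker.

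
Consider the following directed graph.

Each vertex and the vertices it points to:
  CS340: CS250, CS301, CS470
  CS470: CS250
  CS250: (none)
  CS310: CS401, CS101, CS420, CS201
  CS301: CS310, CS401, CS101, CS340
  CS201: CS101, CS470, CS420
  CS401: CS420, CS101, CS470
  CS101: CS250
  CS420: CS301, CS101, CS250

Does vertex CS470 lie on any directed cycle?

CS470 lies on a cycle iff there is a path from CS470 back to itself.
Exploring from CS470, it never reaches itself; equivalently, its strongly connected component is a singleton.

No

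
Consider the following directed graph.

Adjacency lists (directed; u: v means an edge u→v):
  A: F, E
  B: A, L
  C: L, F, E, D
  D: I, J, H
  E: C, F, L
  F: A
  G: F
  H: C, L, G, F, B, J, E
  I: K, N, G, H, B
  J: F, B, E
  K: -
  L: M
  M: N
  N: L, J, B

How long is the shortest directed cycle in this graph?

For each vertex v, BFS finds the shortest path from v back to v.
The shortest such closed walk is A → F → A, length 2.

2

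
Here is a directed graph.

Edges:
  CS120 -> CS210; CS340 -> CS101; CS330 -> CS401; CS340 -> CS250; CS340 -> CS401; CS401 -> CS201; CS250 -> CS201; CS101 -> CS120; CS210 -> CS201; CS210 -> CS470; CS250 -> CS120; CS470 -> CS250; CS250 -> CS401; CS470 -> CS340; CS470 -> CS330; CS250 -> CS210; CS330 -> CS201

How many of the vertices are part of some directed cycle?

6

A vertex is on a directed cycle iff it belongs to a strongly connected component of size ≥ 2 (or has a self-loop).
The vertices on cycles are {CS101, CS120, CS210, CS250, CS340, CS470} — 6 in total.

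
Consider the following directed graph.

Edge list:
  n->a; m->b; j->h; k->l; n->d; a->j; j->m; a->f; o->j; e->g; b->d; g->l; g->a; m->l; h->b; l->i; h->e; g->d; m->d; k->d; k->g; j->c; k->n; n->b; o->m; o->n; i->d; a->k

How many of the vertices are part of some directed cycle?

7

A vertex is on a directed cycle iff it belongs to a strongly connected component of size ≥ 2 (or has a self-loop).
The vertices on cycles are {a, e, g, h, j, k, n} — 7 in total.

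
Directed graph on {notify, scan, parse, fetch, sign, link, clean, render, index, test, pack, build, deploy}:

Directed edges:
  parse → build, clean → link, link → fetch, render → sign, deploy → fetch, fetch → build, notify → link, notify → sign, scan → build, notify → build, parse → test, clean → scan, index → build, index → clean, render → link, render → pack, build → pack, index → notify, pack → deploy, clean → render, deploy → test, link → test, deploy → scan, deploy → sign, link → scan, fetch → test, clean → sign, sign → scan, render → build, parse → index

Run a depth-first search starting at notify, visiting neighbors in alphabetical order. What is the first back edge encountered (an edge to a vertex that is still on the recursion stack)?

fetch->build

DFS from notify (visiting neighbors in alphabetical order); mark gray on enter, black on exit:
notify gray
  build gray
    pack gray
      deploy gray
        fetch gray
          fetch→build: build is gray → back edge
First back edge: fetch → build.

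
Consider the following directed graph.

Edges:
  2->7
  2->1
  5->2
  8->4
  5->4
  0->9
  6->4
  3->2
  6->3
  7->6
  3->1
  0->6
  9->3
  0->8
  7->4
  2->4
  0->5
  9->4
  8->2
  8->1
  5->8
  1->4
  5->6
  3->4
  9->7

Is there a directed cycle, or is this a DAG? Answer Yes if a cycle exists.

DFS with white/gray/black marking, starting from 3:
3 gray
  4 gray
  4 black
  2 gray
    7 gray
      6 gray
        6→4: 4 black — skip
        6→3: 3 is gray → back edge
Back edge found, so a cycle exists: 3 → 2 → 7 → 6 → 3.

Yes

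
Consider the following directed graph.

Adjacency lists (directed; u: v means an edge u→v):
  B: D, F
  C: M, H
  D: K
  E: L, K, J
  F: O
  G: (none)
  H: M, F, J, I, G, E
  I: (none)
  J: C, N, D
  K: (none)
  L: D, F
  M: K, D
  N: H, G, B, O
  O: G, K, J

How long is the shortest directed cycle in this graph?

For each vertex v, BFS finds the shortest path from v back to v.
The shortest such closed walk is N → H → J → N, length 3.

3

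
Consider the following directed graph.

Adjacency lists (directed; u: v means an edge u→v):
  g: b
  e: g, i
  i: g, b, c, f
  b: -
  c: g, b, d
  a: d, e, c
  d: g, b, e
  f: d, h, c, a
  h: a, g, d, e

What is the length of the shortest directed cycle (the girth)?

4

For each vertex v, BFS finds the shortest path from v back to v.
The shortest such closed walk is e → i → f → h → e, length 4.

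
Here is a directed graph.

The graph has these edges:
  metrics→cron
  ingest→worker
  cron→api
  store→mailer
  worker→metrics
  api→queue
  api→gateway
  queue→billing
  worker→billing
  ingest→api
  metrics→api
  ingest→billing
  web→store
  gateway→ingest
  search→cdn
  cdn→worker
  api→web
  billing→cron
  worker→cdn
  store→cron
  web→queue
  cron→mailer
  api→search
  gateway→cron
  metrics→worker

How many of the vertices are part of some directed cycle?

12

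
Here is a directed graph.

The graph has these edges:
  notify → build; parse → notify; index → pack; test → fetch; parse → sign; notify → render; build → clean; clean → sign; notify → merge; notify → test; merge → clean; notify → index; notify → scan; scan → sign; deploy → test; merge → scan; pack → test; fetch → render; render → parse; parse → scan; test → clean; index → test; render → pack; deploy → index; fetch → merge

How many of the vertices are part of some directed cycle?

7

A vertex is on a directed cycle iff it belongs to a strongly connected component of size ≥ 2 (or has a self-loop).
The vertices on cycles are {pack, test, fetch, index, parse, notify, render} — 7 in total.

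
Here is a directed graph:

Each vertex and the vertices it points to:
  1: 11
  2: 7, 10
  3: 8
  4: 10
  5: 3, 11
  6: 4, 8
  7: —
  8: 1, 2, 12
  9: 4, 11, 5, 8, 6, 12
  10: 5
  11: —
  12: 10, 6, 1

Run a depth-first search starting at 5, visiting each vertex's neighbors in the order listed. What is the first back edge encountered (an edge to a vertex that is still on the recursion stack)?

10→5

DFS from 5 (visiting each vertex's neighbors in the order listed); mark gray on enter, black on exit:
5 gray
  3 gray
    8 gray
      1 gray
        11 gray
        11 black
      1 black
      2 gray
        7 gray
        7 black
        10 gray
          10→5: 5 is gray → back edge
First back edge: 10 → 5.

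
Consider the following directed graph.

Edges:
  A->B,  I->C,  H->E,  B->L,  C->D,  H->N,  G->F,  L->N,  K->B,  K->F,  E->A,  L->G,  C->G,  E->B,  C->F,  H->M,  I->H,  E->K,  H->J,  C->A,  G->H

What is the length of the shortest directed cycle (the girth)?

5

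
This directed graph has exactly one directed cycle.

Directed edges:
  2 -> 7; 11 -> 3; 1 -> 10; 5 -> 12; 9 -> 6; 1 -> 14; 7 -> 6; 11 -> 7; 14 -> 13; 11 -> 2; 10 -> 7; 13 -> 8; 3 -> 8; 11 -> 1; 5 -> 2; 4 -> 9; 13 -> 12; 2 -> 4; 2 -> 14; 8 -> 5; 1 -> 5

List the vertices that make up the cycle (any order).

2, 5, 8, 13, 14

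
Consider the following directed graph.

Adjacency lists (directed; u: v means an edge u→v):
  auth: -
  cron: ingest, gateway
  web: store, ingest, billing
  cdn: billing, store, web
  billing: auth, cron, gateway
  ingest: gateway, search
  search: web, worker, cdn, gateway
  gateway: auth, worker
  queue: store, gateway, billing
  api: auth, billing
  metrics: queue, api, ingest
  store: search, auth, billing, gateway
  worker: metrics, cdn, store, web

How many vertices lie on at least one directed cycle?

12

A vertex is on a directed cycle iff it belongs to a strongly connected component of size ≥ 2 (or has a self-loop).
The vertices on cycles are {api, cdn, web, cron, queue, store, ingest, search, worker, billing, gateway, metrics} — 12 in total.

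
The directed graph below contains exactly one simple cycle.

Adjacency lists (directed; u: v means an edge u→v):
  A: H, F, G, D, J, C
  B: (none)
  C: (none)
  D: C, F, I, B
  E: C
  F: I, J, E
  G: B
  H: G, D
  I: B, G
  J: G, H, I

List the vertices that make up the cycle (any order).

D, F, H, J

DFS with gray/black marking from F:
F gray
  I gray
    B gray
    B black
    G gray
      G→B: B black — skip
    G black
  I black
  J gray
    J→G: G black — skip
    H gray
      H→G: G black — skip
      D gray
        C gray
        C black
        D→F: F is gray → back edge
Back edge closes the cycle F → J → H → D → F; its vertices are {D, F, H, J}.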